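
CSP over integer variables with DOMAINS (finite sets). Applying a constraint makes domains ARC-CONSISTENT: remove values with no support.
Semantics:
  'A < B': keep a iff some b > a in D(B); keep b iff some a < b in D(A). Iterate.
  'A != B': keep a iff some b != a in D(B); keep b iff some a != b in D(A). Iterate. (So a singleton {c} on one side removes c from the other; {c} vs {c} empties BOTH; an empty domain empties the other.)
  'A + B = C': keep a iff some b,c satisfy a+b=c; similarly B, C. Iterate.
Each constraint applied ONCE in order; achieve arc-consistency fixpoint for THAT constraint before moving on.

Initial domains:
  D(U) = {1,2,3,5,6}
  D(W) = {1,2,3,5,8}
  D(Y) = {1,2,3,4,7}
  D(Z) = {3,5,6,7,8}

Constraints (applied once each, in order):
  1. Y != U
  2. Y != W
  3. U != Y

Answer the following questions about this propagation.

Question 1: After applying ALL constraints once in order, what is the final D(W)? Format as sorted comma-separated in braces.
Constraint 1 (Y != U) on D(Y)={1,2,3,4,7} D(U)={1,2,3,5,6}: no change
Constraint 2 (Y != W) on D(Y)={1,2,3,4,7} D(W)={1,2,3,5,8}: no change
Constraint 3 (U != Y) on D(U)={1,2,3,5,6} D(Y)={1,2,3,4,7}: no change
So after all 3 constraints: D(W) = {1,2,3,5,8}

Answer: {1,2,3,5,8}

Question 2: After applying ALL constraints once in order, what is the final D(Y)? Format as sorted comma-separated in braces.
Constraint 1 (Y != U) on D(Y)={1,2,3,4,7} D(U)={1,2,3,5,6}: no change
Constraint 2 (Y != W) on D(Y)={1,2,3,4,7} D(W)={1,2,3,5,8}: no change
Constraint 3 (U != Y) on D(U)={1,2,3,5,6} D(Y)={1,2,3,4,7}: no change
So after all 3 constraints: D(Y) = {1,2,3,4,7}

Answer: {1,2,3,4,7}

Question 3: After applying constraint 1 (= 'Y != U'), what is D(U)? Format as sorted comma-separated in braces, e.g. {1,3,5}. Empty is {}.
Answer: {1,2,3,5,6}

Derivation:
Constraint 1 (Y != U) on D(Y)={1,2,3,4,7} D(U)={1,2,3,5,6}: no change
So after constraint 1: D(U) = {1,2,3,5,6}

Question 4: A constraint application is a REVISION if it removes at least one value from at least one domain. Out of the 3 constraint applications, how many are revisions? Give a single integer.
Answer: 0

Derivation:
Constraint 1 (Y != U) on D(Y)={1,2,3,4,7} D(U)={1,2,3,5,6}: no change => not a revision
Constraint 2 (Y != W) on D(Y)={1,2,3,4,7} D(W)={1,2,3,5,8}: no change => not a revision
Constraint 3 (U != Y) on D(U)={1,2,3,5,6} D(Y)={1,2,3,4,7}: no change => not a revision
Total revisions = 0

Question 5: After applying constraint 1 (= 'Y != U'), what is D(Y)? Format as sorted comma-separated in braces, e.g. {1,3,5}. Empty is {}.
Answer: {1,2,3,4,7}

Derivation:
Constraint 1 (Y != U) on D(Y)={1,2,3,4,7} D(U)={1,2,3,5,6}: no change
So after constraint 1: D(Y) = {1,2,3,4,7}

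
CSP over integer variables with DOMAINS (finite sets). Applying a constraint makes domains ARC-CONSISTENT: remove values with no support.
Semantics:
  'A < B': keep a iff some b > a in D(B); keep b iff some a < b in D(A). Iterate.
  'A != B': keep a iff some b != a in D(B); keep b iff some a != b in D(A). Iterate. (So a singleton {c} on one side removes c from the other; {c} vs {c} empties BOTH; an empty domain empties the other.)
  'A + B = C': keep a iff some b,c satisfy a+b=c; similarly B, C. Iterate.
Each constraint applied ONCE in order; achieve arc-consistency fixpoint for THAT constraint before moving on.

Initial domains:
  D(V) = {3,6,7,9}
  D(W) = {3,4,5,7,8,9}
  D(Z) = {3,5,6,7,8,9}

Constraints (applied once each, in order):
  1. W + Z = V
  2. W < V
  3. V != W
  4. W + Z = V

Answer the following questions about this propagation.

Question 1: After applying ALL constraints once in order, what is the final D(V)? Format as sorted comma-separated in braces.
Answer: {6,7,9}

Derivation:
Constraint 1 (W + Z = V) on D(W)={3,4,5,7,8,9} D(Z)={3,5,6,7,8,9} D(V)={3,6,7,9}: W {3,4,5,7,8,9}->{3,4}; Z {3,5,6,7,8,9}->{3,5,6}; V {3,6,7,9}->{6,7,9}
Constraint 2 (W < V) on D(W)={3,4} D(V)={6,7,9}: no change
Constraint 3 (V != W) on D(V)={6,7,9} D(W)={3,4}: no change
Constraint 4 (W + Z = V) on D(W)={3,4} D(Z)={3,5,6} D(V)={6,7,9}: no change
So after all 4 constraints: D(V) = {6,7,9}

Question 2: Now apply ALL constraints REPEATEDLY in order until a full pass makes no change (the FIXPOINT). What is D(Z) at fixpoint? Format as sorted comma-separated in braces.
pass 0 (initial): D(Z)={3,5,6,7,8,9}
pass 1: V {3,6,7,9}->{6,7,9}; W {3,4,5,7,8,9}->{3,4}; Z {3,5,6,7,8,9}->{3,5,6}
pass 2: no change
Fixpoint after 2 passes: D(Z) = {3,5,6}

Answer: {3,5,6}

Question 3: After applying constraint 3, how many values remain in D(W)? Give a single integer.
Constraint 1 (W + Z = V) on D(W)={3,4,5,7,8,9} D(Z)={3,5,6,7,8,9} D(V)={3,6,7,9}: W {3,4,5,7,8,9}->{3,4}; Z {3,5,6,7,8,9}->{3,5,6}; V {3,6,7,9}->{6,7,9}
Constraint 2 (W < V) on D(W)={3,4} D(V)={6,7,9}: no change
Constraint 3 (V != W) on D(V)={6,7,9} D(W)={3,4}: no change
So after constraint 3: D(W)={3,4}, size = 2

Answer: 2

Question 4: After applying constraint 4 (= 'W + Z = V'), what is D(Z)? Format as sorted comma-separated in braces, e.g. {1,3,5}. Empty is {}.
Constraint 1 (W + Z = V) on D(W)={3,4,5,7,8,9} D(Z)={3,5,6,7,8,9} D(V)={3,6,7,9}: W {3,4,5,7,8,9}->{3,4}; Z {3,5,6,7,8,9}->{3,5,6}; V {3,6,7,9}->{6,7,9}
Constraint 2 (W < V) on D(W)={3,4} D(V)={6,7,9}: no change
Constraint 3 (V != W) on D(V)={6,7,9} D(W)={3,4}: no change
Constraint 4 (W + Z = V) on D(W)={3,4} D(Z)={3,5,6} D(V)={6,7,9}: no change
So after constraint 4: D(Z) = {3,5,6}

Answer: {3,5,6}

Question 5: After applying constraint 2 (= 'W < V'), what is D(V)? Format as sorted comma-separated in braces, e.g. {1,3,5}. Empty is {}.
Constraint 1 (W + Z = V) on D(W)={3,4,5,7,8,9} D(Z)={3,5,6,7,8,9} D(V)={3,6,7,9}: W {3,4,5,7,8,9}->{3,4}; Z {3,5,6,7,8,9}->{3,5,6}; V {3,6,7,9}->{6,7,9}
Constraint 2 (W < V) on D(W)={3,4} D(V)={6,7,9}: no change
So after constraint 2: D(V) = {6,7,9}

Answer: {6,7,9}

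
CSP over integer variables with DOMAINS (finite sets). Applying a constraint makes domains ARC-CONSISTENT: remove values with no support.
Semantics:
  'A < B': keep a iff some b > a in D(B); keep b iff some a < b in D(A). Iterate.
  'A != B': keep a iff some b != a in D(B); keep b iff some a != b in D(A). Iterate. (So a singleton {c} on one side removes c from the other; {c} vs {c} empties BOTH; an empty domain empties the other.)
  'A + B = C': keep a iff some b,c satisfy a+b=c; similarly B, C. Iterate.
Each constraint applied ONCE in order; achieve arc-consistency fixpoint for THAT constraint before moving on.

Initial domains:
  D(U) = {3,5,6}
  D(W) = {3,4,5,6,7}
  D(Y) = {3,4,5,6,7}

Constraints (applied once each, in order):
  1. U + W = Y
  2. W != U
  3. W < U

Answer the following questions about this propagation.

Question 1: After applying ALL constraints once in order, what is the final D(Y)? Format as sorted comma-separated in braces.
Constraint 1 (U + W = Y) on D(U)={3,5,6} D(W)={3,4,5,6,7} D(Y)={3,4,5,6,7}: U {3,5,6}->{3}; W {3,4,5,6,7}->{3,4}; Y {3,4,5,6,7}->{6,7}
Constraint 2 (W != U) on D(W)={3,4} D(U)={3}: W {3,4}->{4}
Constraint 3 (W < U) on D(W)={4} D(U)={3}: W {4}->{}; U {3}->{}
So after all 3 constraints: D(Y) = {6,7}

Answer: {6,7}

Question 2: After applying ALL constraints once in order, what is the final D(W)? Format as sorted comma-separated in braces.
Constraint 1 (U + W = Y) on D(U)={3,5,6} D(W)={3,4,5,6,7} D(Y)={3,4,5,6,7}: U {3,5,6}->{3}; W {3,4,5,6,7}->{3,4}; Y {3,4,5,6,7}->{6,7}
Constraint 2 (W != U) on D(W)={3,4} D(U)={3}: W {3,4}->{4}
Constraint 3 (W < U) on D(W)={4} D(U)={3}: W {4}->{}; U {3}->{}
So after all 3 constraints: D(W) = {}

Answer: {}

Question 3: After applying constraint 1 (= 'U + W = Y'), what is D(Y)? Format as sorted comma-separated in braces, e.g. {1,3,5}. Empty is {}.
Constraint 1 (U + W = Y) on D(U)={3,5,6} D(W)={3,4,5,6,7} D(Y)={3,4,5,6,7}: U {3,5,6}->{3}; W {3,4,5,6,7}->{3,4}; Y {3,4,5,6,7}->{6,7}
So after constraint 1: D(Y) = {6,7}

Answer: {6,7}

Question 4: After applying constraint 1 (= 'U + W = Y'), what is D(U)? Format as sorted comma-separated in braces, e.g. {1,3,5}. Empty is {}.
Constraint 1 (U + W = Y) on D(U)={3,5,6} D(W)={3,4,5,6,7} D(Y)={3,4,5,6,7}: U {3,5,6}->{3}; W {3,4,5,6,7}->{3,4}; Y {3,4,5,6,7}->{6,7}
So after constraint 1: D(U) = {3}

Answer: {3}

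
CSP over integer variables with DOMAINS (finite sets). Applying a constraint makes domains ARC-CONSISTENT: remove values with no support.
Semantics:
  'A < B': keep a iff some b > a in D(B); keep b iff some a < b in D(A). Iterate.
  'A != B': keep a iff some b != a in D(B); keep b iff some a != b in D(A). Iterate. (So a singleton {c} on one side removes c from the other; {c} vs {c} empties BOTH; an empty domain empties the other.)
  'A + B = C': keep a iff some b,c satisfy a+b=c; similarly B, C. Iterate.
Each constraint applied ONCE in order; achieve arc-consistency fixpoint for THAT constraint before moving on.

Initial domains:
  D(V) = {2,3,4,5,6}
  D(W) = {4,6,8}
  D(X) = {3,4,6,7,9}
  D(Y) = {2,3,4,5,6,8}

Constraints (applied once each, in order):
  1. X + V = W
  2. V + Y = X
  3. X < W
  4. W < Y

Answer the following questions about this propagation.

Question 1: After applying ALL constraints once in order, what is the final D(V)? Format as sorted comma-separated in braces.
Answer: {2,3,4}

Derivation:
Constraint 1 (X + V = W) on D(X)={3,4,6,7,9} D(V)={2,3,4,5,6} D(W)={4,6,8}: X {3,4,6,7,9}->{3,4,6}; V {2,3,4,5,6}->{2,3,4,5}; W {4,6,8}->{6,8}
Constraint 2 (V + Y = X) on D(V)={2,3,4,5} D(Y)={2,3,4,5,6,8} D(X)={3,4,6}: V {2,3,4,5}->{2,3,4}; Y {2,3,4,5,6,8}->{2,3,4}; X {3,4,6}->{4,6}
Constraint 3 (X < W) on D(X)={4,6} D(W)={6,8}: no change
Constraint 4 (W < Y) on D(W)={6,8} D(Y)={2,3,4}: W {6,8}->{}; Y {2,3,4}->{}
So after all 4 constraints: D(V) = {2,3,4}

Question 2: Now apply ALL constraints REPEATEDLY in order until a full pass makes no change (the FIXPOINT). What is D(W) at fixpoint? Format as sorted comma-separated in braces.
Answer: {}

Derivation:
pass 0 (initial): D(W)={4,6,8}
pass 1: V {2,3,4,5,6}->{2,3,4}; W {4,6,8}->{}; X {3,4,6,7,9}->{4,6}; Y {2,3,4,5,6,8}->{}
pass 2: V {2,3,4}->{}; X {4,6}->{}
pass 3: no change
Fixpoint after 3 passes: D(W) = {}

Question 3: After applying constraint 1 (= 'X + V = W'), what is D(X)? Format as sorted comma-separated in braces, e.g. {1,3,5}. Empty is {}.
Constraint 1 (X + V = W) on D(X)={3,4,6,7,9} D(V)={2,3,4,5,6} D(W)={4,6,8}: X {3,4,6,7,9}->{3,4,6}; V {2,3,4,5,6}->{2,3,4,5}; W {4,6,8}->{6,8}
So after constraint 1: D(X) = {3,4,6}

Answer: {3,4,6}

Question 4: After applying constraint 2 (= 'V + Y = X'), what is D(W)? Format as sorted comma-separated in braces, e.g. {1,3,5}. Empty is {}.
Answer: {6,8}

Derivation:
Constraint 1 (X + V = W) on D(X)={3,4,6,7,9} D(V)={2,3,4,5,6} D(W)={4,6,8}: X {3,4,6,7,9}->{3,4,6}; V {2,3,4,5,6}->{2,3,4,5}; W {4,6,8}->{6,8}
Constraint 2 (V + Y = X) on D(V)={2,3,4,5} D(Y)={2,3,4,5,6,8} D(X)={3,4,6}: V {2,3,4,5}->{2,3,4}; Y {2,3,4,5,6,8}->{2,3,4}; X {3,4,6}->{4,6}
So after constraint 2: D(W) = {6,8}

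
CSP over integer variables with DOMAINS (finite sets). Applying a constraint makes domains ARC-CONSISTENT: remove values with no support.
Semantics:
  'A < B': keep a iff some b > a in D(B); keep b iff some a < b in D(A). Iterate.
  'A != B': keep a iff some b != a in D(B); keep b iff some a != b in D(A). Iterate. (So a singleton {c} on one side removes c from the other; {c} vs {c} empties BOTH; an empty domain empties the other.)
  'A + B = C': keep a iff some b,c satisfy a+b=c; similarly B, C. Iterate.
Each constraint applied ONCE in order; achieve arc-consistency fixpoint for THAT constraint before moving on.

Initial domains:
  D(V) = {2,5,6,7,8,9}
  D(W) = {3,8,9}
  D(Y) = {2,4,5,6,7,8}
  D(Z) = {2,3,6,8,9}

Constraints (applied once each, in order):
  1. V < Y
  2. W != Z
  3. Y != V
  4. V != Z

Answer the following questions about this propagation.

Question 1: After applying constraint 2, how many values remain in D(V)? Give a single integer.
Constraint 1 (V < Y) on D(V)={2,5,6,7,8,9} D(Y)={2,4,5,6,7,8}: V {2,5,6,7,8,9}->{2,5,6,7}; Y {2,4,5,6,7,8}->{4,5,6,7,8}
Constraint 2 (W != Z) on D(W)={3,8,9} D(Z)={2,3,6,8,9}: no change
So after constraint 2: D(V)={2,5,6,7}, size = 4

Answer: 4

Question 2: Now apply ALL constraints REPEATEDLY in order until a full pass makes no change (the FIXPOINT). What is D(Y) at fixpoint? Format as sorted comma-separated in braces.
Answer: {4,5,6,7,8}

Derivation:
pass 0 (initial): D(Y)={2,4,5,6,7,8}
pass 1: V {2,5,6,7,8,9}->{2,5,6,7}; Y {2,4,5,6,7,8}->{4,5,6,7,8}
pass 2: no change
Fixpoint after 2 passes: D(Y) = {4,5,6,7,8}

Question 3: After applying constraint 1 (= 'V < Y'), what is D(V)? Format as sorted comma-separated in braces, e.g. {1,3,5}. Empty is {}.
Constraint 1 (V < Y) on D(V)={2,5,6,7,8,9} D(Y)={2,4,5,6,7,8}: V {2,5,6,7,8,9}->{2,5,6,7}; Y {2,4,5,6,7,8}->{4,5,6,7,8}
So after constraint 1: D(V) = {2,5,6,7}

Answer: {2,5,6,7}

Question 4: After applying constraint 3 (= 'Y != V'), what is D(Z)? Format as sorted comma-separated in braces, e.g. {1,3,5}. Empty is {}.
Answer: {2,3,6,8,9}

Derivation:
Constraint 1 (V < Y) on D(V)={2,5,6,7,8,9} D(Y)={2,4,5,6,7,8}: V {2,5,6,7,8,9}->{2,5,6,7}; Y {2,4,5,6,7,8}->{4,5,6,7,8}
Constraint 2 (W != Z) on D(W)={3,8,9} D(Z)={2,3,6,8,9}: no change
Constraint 3 (Y != V) on D(Y)={4,5,6,7,8} D(V)={2,5,6,7}: no change
So after constraint 3: D(Z) = {2,3,6,8,9}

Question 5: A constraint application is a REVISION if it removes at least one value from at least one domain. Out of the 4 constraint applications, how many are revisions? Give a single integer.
Constraint 1 (V < Y) on D(V)={2,5,6,7,8,9} D(Y)={2,4,5,6,7,8}: V {2,5,6,7,8,9}->{2,5,6,7}; Y {2,4,5,6,7,8}->{4,5,6,7,8} => REVISION
Constraint 2 (W != Z) on D(W)={3,8,9} D(Z)={2,3,6,8,9}: no change => not a revision
Constraint 3 (Y != V) on D(Y)={4,5,6,7,8} D(V)={2,5,6,7}: no change => not a revision
Constraint 4 (V != Z) on D(V)={2,5,6,7} D(Z)={2,3,6,8,9}: no change => not a revision
Total revisions = 1

Answer: 1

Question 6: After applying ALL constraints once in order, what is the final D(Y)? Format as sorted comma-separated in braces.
Constraint 1 (V < Y) on D(V)={2,5,6,7,8,9} D(Y)={2,4,5,6,7,8}: V {2,5,6,7,8,9}->{2,5,6,7}; Y {2,4,5,6,7,8}->{4,5,6,7,8}
Constraint 2 (W != Z) on D(W)={3,8,9} D(Z)={2,3,6,8,9}: no change
Constraint 3 (Y != V) on D(Y)={4,5,6,7,8} D(V)={2,5,6,7}: no change
Constraint 4 (V != Z) on D(V)={2,5,6,7} D(Z)={2,3,6,8,9}: no change
So after all 4 constraints: D(Y) = {4,5,6,7,8}

Answer: {4,5,6,7,8}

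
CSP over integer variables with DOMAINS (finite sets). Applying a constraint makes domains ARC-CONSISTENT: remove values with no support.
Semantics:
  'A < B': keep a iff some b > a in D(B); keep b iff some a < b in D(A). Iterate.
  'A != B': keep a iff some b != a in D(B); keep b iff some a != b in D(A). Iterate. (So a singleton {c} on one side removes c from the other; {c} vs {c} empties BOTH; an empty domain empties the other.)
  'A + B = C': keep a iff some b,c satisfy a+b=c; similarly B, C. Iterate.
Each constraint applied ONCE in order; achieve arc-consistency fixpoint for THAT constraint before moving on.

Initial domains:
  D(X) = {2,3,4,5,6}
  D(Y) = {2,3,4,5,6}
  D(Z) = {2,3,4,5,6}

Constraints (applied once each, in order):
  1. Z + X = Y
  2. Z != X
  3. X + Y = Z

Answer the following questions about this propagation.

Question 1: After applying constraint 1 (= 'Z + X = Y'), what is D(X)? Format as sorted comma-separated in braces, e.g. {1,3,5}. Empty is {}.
Constraint 1 (Z + X = Y) on D(Z)={2,3,4,5,6} D(X)={2,3,4,5,6} D(Y)={2,3,4,5,6}: Z {2,3,4,5,6}->{2,3,4}; X {2,3,4,5,6}->{2,3,4}; Y {2,3,4,5,6}->{4,5,6}
So after constraint 1: D(X) = {2,3,4}

Answer: {2,3,4}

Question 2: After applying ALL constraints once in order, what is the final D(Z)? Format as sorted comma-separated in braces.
Constraint 1 (Z + X = Y) on D(Z)={2,3,4,5,6} D(X)={2,3,4,5,6} D(Y)={2,3,4,5,6}: Z {2,3,4,5,6}->{2,3,4}; X {2,3,4,5,6}->{2,3,4}; Y {2,3,4,5,6}->{4,5,6}
Constraint 2 (Z != X) on D(Z)={2,3,4} D(X)={2,3,4}: no change
Constraint 3 (X + Y = Z) on D(X)={2,3,4} D(Y)={4,5,6} D(Z)={2,3,4}: X {2,3,4}->{}; Y {4,5,6}->{}; Z {2,3,4}->{}
So after all 3 constraints: D(Z) = {}

Answer: {}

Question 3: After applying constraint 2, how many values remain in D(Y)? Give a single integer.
Answer: 3

Derivation:
Constraint 1 (Z + X = Y) on D(Z)={2,3,4,5,6} D(X)={2,3,4,5,6} D(Y)={2,3,4,5,6}: Z {2,3,4,5,6}->{2,3,4}; X {2,3,4,5,6}->{2,3,4}; Y {2,3,4,5,6}->{4,5,6}
Constraint 2 (Z != X) on D(Z)={2,3,4} D(X)={2,3,4}: no change
So after constraint 2: D(Y)={4,5,6}, size = 3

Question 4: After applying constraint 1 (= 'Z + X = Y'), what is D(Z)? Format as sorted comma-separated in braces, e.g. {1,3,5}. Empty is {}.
Constraint 1 (Z + X = Y) on D(Z)={2,3,4,5,6} D(X)={2,3,4,5,6} D(Y)={2,3,4,5,6}: Z {2,3,4,5,6}->{2,3,4}; X {2,3,4,5,6}->{2,3,4}; Y {2,3,4,5,6}->{4,5,6}
So after constraint 1: D(Z) = {2,3,4}

Answer: {2,3,4}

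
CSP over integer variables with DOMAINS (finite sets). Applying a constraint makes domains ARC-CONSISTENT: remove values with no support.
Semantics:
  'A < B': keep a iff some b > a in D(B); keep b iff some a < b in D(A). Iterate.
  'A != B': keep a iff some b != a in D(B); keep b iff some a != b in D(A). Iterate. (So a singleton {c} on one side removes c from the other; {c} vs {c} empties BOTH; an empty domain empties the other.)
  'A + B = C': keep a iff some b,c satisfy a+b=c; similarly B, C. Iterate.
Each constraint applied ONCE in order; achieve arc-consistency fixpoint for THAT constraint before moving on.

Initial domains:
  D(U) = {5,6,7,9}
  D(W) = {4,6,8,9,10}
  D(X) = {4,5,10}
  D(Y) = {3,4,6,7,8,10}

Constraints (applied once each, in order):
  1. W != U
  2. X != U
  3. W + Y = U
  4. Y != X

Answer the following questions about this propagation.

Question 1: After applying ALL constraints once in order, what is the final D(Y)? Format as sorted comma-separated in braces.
Constraint 1 (W != U) on D(W)={4,6,8,9,10} D(U)={5,6,7,9}: no change
Constraint 2 (X != U) on D(X)={4,5,10} D(U)={5,6,7,9}: no change
Constraint 3 (W + Y = U) on D(W)={4,6,8,9,10} D(Y)={3,4,6,7,8,10} D(U)={5,6,7,9}: W {4,6,8,9,10}->{4,6}; Y {3,4,6,7,8,10}->{3}; U {5,6,7,9}->{7,9}
Constraint 4 (Y != X) on D(Y)={3} D(X)={4,5,10}: no change
So after all 4 constraints: D(Y) = {3}

Answer: {3}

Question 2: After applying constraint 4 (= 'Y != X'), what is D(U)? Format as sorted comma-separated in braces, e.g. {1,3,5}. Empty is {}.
Answer: {7,9}

Derivation:
Constraint 1 (W != U) on D(W)={4,6,8,9,10} D(U)={5,6,7,9}: no change
Constraint 2 (X != U) on D(X)={4,5,10} D(U)={5,6,7,9}: no change
Constraint 3 (W + Y = U) on D(W)={4,6,8,9,10} D(Y)={3,4,6,7,8,10} D(U)={5,6,7,9}: W {4,6,8,9,10}->{4,6}; Y {3,4,6,7,8,10}->{3}; U {5,6,7,9}->{7,9}
Constraint 4 (Y != X) on D(Y)={3} D(X)={4,5,10}: no change
So after constraint 4: D(U) = {7,9}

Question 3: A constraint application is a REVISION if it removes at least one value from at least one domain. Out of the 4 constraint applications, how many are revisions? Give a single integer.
Constraint 1 (W != U) on D(W)={4,6,8,9,10} D(U)={5,6,7,9}: no change => not a revision
Constraint 2 (X != U) on D(X)={4,5,10} D(U)={5,6,7,9}: no change => not a revision
Constraint 3 (W + Y = U) on D(W)={4,6,8,9,10} D(Y)={3,4,6,7,8,10} D(U)={5,6,7,9}: W {4,6,8,9,10}->{4,6}; Y {3,4,6,7,8,10}->{3}; U {5,6,7,9}->{7,9} => REVISION
Constraint 4 (Y != X) on D(Y)={3} D(X)={4,5,10}: no change => not a revision
Total revisions = 1

Answer: 1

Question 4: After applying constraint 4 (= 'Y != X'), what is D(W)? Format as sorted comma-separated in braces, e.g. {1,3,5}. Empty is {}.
Constraint 1 (W != U) on D(W)={4,6,8,9,10} D(U)={5,6,7,9}: no change
Constraint 2 (X != U) on D(X)={4,5,10} D(U)={5,6,7,9}: no change
Constraint 3 (W + Y = U) on D(W)={4,6,8,9,10} D(Y)={3,4,6,7,8,10} D(U)={5,6,7,9}: W {4,6,8,9,10}->{4,6}; Y {3,4,6,7,8,10}->{3}; U {5,6,7,9}->{7,9}
Constraint 4 (Y != X) on D(Y)={3} D(X)={4,5,10}: no change
So after constraint 4: D(W) = {4,6}

Answer: {4,6}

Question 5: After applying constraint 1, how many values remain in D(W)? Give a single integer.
Constraint 1 (W != U) on D(W)={4,6,8,9,10} D(U)={5,6,7,9}: no change
So after constraint 1: D(W)={4,6,8,9,10}, size = 5

Answer: 5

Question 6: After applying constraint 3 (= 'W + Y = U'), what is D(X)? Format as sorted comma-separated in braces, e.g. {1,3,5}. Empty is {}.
Constraint 1 (W != U) on D(W)={4,6,8,9,10} D(U)={5,6,7,9}: no change
Constraint 2 (X != U) on D(X)={4,5,10} D(U)={5,6,7,9}: no change
Constraint 3 (W + Y = U) on D(W)={4,6,8,9,10} D(Y)={3,4,6,7,8,10} D(U)={5,6,7,9}: W {4,6,8,9,10}->{4,6}; Y {3,4,6,7,8,10}->{3}; U {5,6,7,9}->{7,9}
So after constraint 3: D(X) = {4,5,10}

Answer: {4,5,10}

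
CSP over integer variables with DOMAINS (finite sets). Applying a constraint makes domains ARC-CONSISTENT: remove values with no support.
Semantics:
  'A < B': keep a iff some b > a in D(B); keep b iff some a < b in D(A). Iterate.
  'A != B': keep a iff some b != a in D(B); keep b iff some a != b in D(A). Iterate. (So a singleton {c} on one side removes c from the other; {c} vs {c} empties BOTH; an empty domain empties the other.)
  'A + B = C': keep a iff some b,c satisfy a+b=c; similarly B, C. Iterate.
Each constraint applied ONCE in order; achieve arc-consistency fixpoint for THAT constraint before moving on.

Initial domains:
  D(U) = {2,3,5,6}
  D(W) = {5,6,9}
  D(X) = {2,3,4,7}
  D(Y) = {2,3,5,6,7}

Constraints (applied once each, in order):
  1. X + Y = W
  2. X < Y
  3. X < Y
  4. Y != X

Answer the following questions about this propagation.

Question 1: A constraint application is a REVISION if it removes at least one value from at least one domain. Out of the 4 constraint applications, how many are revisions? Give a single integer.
Constraint 1 (X + Y = W) on D(X)={2,3,4,7} D(Y)={2,3,5,6,7} D(W)={5,6,9}: no change => not a revision
Constraint 2 (X < Y) on D(X)={2,3,4,7} D(Y)={2,3,5,6,7}: X {2,3,4,7}->{2,3,4}; Y {2,3,5,6,7}->{3,5,6,7} => REVISION
Constraint 3 (X < Y) on D(X)={2,3,4} D(Y)={3,5,6,7}: no change => not a revision
Constraint 4 (Y != X) on D(Y)={3,5,6,7} D(X)={2,3,4}: no change => not a revision
Total revisions = 1

Answer: 1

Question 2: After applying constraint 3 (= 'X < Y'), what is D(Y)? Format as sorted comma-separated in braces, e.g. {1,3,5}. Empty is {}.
Answer: {3,5,6,7}

Derivation:
Constraint 1 (X + Y = W) on D(X)={2,3,4,7} D(Y)={2,3,5,6,7} D(W)={5,6,9}: no change
Constraint 2 (X < Y) on D(X)={2,3,4,7} D(Y)={2,3,5,6,7}: X {2,3,4,7}->{2,3,4}; Y {2,3,5,6,7}->{3,5,6,7}
Constraint 3 (X < Y) on D(X)={2,3,4} D(Y)={3,5,6,7}: no change
So after constraint 3: D(Y) = {3,5,6,7}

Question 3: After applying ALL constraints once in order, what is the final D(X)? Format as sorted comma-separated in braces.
Answer: {2,3,4}

Derivation:
Constraint 1 (X + Y = W) on D(X)={2,3,4,7} D(Y)={2,3,5,6,7} D(W)={5,6,9}: no change
Constraint 2 (X < Y) on D(X)={2,3,4,7} D(Y)={2,3,5,6,7}: X {2,3,4,7}->{2,3,4}; Y {2,3,5,6,7}->{3,5,6,7}
Constraint 3 (X < Y) on D(X)={2,3,4} D(Y)={3,5,6,7}: no change
Constraint 4 (Y != X) on D(Y)={3,5,6,7} D(X)={2,3,4}: no change
So after all 4 constraints: D(X) = {2,3,4}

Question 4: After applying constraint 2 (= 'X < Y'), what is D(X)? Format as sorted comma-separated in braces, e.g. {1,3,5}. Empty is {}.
Constraint 1 (X + Y = W) on D(X)={2,3,4,7} D(Y)={2,3,5,6,7} D(W)={5,6,9}: no change
Constraint 2 (X < Y) on D(X)={2,3,4,7} D(Y)={2,3,5,6,7}: X {2,3,4,7}->{2,3,4}; Y {2,3,5,6,7}->{3,5,6,7}
So after constraint 2: D(X) = {2,3,4}

Answer: {2,3,4}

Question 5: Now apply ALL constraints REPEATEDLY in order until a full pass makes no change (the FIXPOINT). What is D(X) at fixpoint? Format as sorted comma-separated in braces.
pass 0 (initial): D(X)={2,3,4,7}
pass 1: X {2,3,4,7}->{2,3,4}; Y {2,3,5,6,7}->{3,5,6,7}
pass 2: no change
Fixpoint after 2 passes: D(X) = {2,3,4}

Answer: {2,3,4}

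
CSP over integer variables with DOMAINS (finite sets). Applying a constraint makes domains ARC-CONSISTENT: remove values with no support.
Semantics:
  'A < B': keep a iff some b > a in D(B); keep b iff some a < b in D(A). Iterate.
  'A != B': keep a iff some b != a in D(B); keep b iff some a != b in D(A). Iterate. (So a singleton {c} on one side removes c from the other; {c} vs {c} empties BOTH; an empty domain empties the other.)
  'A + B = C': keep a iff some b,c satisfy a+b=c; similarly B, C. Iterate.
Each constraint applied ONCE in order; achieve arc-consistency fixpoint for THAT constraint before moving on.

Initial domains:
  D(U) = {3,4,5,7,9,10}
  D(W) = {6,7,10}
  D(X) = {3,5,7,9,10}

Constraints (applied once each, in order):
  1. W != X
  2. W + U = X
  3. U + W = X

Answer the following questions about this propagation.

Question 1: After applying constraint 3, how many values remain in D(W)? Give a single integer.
Constraint 1 (W != X) on D(W)={6,7,10} D(X)={3,5,7,9,10}: no change
Constraint 2 (W + U = X) on D(W)={6,7,10} D(U)={3,4,5,7,9,10} D(X)={3,5,7,9,10}: W {6,7,10}->{6,7}; U {3,4,5,7,9,10}->{3,4}; X {3,5,7,9,10}->{9,10}
Constraint 3 (U + W = X) on D(U)={3,4} D(W)={6,7} D(X)={9,10}: no change
So after constraint 3: D(W)={6,7}, size = 2

Answer: 2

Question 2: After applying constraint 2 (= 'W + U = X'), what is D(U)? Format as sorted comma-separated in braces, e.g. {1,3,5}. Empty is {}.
Constraint 1 (W != X) on D(W)={6,7,10} D(X)={3,5,7,9,10}: no change
Constraint 2 (W + U = X) on D(W)={6,7,10} D(U)={3,4,5,7,9,10} D(X)={3,5,7,9,10}: W {6,7,10}->{6,7}; U {3,4,5,7,9,10}->{3,4}; X {3,5,7,9,10}->{9,10}
So after constraint 2: D(U) = {3,4}

Answer: {3,4}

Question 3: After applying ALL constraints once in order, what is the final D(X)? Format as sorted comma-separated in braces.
Answer: {9,10}

Derivation:
Constraint 1 (W != X) on D(W)={6,7,10} D(X)={3,5,7,9,10}: no change
Constraint 2 (W + U = X) on D(W)={6,7,10} D(U)={3,4,5,7,9,10} D(X)={3,5,7,9,10}: W {6,7,10}->{6,7}; U {3,4,5,7,9,10}->{3,4}; X {3,5,7,9,10}->{9,10}
Constraint 3 (U + W = X) on D(U)={3,4} D(W)={6,7} D(X)={9,10}: no change
So after all 3 constraints: D(X) = {9,10}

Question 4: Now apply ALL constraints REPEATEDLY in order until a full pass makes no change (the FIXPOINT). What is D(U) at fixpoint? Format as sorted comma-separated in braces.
Answer: {3,4}

Derivation:
pass 0 (initial): D(U)={3,4,5,7,9,10}
pass 1: U {3,4,5,7,9,10}->{3,4}; W {6,7,10}->{6,7}; X {3,5,7,9,10}->{9,10}
pass 2: no change
Fixpoint after 2 passes: D(U) = {3,4}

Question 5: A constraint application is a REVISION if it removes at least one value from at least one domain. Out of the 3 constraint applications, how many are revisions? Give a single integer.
Constraint 1 (W != X) on D(W)={6,7,10} D(X)={3,5,7,9,10}: no change => not a revision
Constraint 2 (W + U = X) on D(W)={6,7,10} D(U)={3,4,5,7,9,10} D(X)={3,5,7,9,10}: W {6,7,10}->{6,7}; U {3,4,5,7,9,10}->{3,4}; X {3,5,7,9,10}->{9,10} => REVISION
Constraint 3 (U + W = X) on D(U)={3,4} D(W)={6,7} D(X)={9,10}: no change => not a revision
Total revisions = 1

Answer: 1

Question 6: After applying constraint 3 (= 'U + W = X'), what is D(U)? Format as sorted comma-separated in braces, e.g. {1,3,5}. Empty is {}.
Answer: {3,4}

Derivation:
Constraint 1 (W != X) on D(W)={6,7,10} D(X)={3,5,7,9,10}: no change
Constraint 2 (W + U = X) on D(W)={6,7,10} D(U)={3,4,5,7,9,10} D(X)={3,5,7,9,10}: W {6,7,10}->{6,7}; U {3,4,5,7,9,10}->{3,4}; X {3,5,7,9,10}->{9,10}
Constraint 3 (U + W = X) on D(U)={3,4} D(W)={6,7} D(X)={9,10}: no change
So after constraint 3: D(U) = {3,4}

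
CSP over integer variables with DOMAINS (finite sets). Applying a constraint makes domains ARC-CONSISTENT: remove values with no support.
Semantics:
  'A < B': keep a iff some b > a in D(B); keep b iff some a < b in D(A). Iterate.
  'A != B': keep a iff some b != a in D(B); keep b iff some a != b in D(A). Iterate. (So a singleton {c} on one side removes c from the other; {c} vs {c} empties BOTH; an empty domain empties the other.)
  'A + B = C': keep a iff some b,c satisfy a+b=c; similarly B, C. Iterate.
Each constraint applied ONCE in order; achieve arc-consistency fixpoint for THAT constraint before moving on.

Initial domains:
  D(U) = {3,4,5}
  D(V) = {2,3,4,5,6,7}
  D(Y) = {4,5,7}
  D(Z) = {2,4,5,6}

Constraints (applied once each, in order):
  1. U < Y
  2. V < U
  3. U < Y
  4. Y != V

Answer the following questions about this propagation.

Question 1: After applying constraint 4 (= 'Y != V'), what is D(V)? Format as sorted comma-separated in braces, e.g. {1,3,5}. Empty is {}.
Constraint 1 (U < Y) on D(U)={3,4,5} D(Y)={4,5,7}: no change
Constraint 2 (V < U) on D(V)={2,3,4,5,6,7} D(U)={3,4,5}: V {2,3,4,5,6,7}->{2,3,4}
Constraint 3 (U < Y) on D(U)={3,4,5} D(Y)={4,5,7}: no change
Constraint 4 (Y != V) on D(Y)={4,5,7} D(V)={2,3,4}: no change
So after constraint 4: D(V) = {2,3,4}

Answer: {2,3,4}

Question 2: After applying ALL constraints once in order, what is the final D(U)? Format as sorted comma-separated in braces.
Constraint 1 (U < Y) on D(U)={3,4,5} D(Y)={4,5,7}: no change
Constraint 2 (V < U) on D(V)={2,3,4,5,6,7} D(U)={3,4,5}: V {2,3,4,5,6,7}->{2,3,4}
Constraint 3 (U < Y) on D(U)={3,4,5} D(Y)={4,5,7}: no change
Constraint 4 (Y != V) on D(Y)={4,5,7} D(V)={2,3,4}: no change
So after all 4 constraints: D(U) = {3,4,5}

Answer: {3,4,5}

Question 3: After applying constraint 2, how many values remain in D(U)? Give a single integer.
Answer: 3

Derivation:
Constraint 1 (U < Y) on D(U)={3,4,5} D(Y)={4,5,7}: no change
Constraint 2 (V < U) on D(V)={2,3,4,5,6,7} D(U)={3,4,5}: V {2,3,4,5,6,7}->{2,3,4}
So after constraint 2: D(U)={3,4,5}, size = 3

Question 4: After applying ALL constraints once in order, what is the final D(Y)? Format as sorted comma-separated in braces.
Constraint 1 (U < Y) on D(U)={3,4,5} D(Y)={4,5,7}: no change
Constraint 2 (V < U) on D(V)={2,3,4,5,6,7} D(U)={3,4,5}: V {2,3,4,5,6,7}->{2,3,4}
Constraint 3 (U < Y) on D(U)={3,4,5} D(Y)={4,5,7}: no change
Constraint 4 (Y != V) on D(Y)={4,5,7} D(V)={2,3,4}: no change
So after all 4 constraints: D(Y) = {4,5,7}

Answer: {4,5,7}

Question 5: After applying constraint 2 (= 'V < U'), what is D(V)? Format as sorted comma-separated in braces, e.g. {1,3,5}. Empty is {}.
Constraint 1 (U < Y) on D(U)={3,4,5} D(Y)={4,5,7}: no change
Constraint 2 (V < U) on D(V)={2,3,4,5,6,7} D(U)={3,4,5}: V {2,3,4,5,6,7}->{2,3,4}
So after constraint 2: D(V) = {2,3,4}

Answer: {2,3,4}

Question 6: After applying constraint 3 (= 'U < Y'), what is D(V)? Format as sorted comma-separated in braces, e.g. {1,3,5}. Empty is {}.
Answer: {2,3,4}

Derivation:
Constraint 1 (U < Y) on D(U)={3,4,5} D(Y)={4,5,7}: no change
Constraint 2 (V < U) on D(V)={2,3,4,5,6,7} D(U)={3,4,5}: V {2,3,4,5,6,7}->{2,3,4}
Constraint 3 (U < Y) on D(U)={3,4,5} D(Y)={4,5,7}: no change
So after constraint 3: D(V) = {2,3,4}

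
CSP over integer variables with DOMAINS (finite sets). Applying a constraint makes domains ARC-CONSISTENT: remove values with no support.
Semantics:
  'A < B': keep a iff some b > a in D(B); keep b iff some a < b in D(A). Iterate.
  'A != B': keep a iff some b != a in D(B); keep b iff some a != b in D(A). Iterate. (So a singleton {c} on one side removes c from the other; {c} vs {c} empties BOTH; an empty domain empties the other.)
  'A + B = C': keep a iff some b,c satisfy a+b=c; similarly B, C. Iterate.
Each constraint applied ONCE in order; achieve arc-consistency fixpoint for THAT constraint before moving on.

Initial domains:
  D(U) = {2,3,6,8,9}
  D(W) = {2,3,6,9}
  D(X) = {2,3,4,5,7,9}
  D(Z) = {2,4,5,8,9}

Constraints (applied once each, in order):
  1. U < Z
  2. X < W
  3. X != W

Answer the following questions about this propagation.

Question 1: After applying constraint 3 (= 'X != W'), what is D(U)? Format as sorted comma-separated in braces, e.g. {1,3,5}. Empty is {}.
Answer: {2,3,6,8}

Derivation:
Constraint 1 (U < Z) on D(U)={2,3,6,8,9} D(Z)={2,4,5,8,9}: U {2,3,6,8,9}->{2,3,6,8}; Z {2,4,5,8,9}->{4,5,8,9}
Constraint 2 (X < W) on D(X)={2,3,4,5,7,9} D(W)={2,3,6,9}: X {2,3,4,5,7,9}->{2,3,4,5,7}; W {2,3,6,9}->{3,6,9}
Constraint 3 (X != W) on D(X)={2,3,4,5,7} D(W)={3,6,9}: no change
So after constraint 3: D(U) = {2,3,6,8}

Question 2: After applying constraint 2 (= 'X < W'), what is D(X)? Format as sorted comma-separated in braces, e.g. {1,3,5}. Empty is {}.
Constraint 1 (U < Z) on D(U)={2,3,6,8,9} D(Z)={2,4,5,8,9}: U {2,3,6,8,9}->{2,3,6,8}; Z {2,4,5,8,9}->{4,5,8,9}
Constraint 2 (X < W) on D(X)={2,3,4,5,7,9} D(W)={2,3,6,9}: X {2,3,4,5,7,9}->{2,3,4,5,7}; W {2,3,6,9}->{3,6,9}
So after constraint 2: D(X) = {2,3,4,5,7}

Answer: {2,3,4,5,7}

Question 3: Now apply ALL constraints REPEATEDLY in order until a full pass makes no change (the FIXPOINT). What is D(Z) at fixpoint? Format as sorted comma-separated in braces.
Answer: {4,5,8,9}

Derivation:
pass 0 (initial): D(Z)={2,4,5,8,9}
pass 1: U {2,3,6,8,9}->{2,3,6,8}; W {2,3,6,9}->{3,6,9}; X {2,3,4,5,7,9}->{2,3,4,5,7}; Z {2,4,5,8,9}->{4,5,8,9}
pass 2: no change
Fixpoint after 2 passes: D(Z) = {4,5,8,9}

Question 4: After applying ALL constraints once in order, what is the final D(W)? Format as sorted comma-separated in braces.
Answer: {3,6,9}

Derivation:
Constraint 1 (U < Z) on D(U)={2,3,6,8,9} D(Z)={2,4,5,8,9}: U {2,3,6,8,9}->{2,3,6,8}; Z {2,4,5,8,9}->{4,5,8,9}
Constraint 2 (X < W) on D(X)={2,3,4,5,7,9} D(W)={2,3,6,9}: X {2,3,4,5,7,9}->{2,3,4,5,7}; W {2,3,6,9}->{3,6,9}
Constraint 3 (X != W) on D(X)={2,3,4,5,7} D(W)={3,6,9}: no change
So after all 3 constraints: D(W) = {3,6,9}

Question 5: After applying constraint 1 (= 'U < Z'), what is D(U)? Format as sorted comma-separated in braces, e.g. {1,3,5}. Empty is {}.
Constraint 1 (U < Z) on D(U)={2,3,6,8,9} D(Z)={2,4,5,8,9}: U {2,3,6,8,9}->{2,3,6,8}; Z {2,4,5,8,9}->{4,5,8,9}
So after constraint 1: D(U) = {2,3,6,8}

Answer: {2,3,6,8}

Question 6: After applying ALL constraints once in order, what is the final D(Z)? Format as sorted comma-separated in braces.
Answer: {4,5,8,9}

Derivation:
Constraint 1 (U < Z) on D(U)={2,3,6,8,9} D(Z)={2,4,5,8,9}: U {2,3,6,8,9}->{2,3,6,8}; Z {2,4,5,8,9}->{4,5,8,9}
Constraint 2 (X < W) on D(X)={2,3,4,5,7,9} D(W)={2,3,6,9}: X {2,3,4,5,7,9}->{2,3,4,5,7}; W {2,3,6,9}->{3,6,9}
Constraint 3 (X != W) on D(X)={2,3,4,5,7} D(W)={3,6,9}: no change
So after all 3 constraints: D(Z) = {4,5,8,9}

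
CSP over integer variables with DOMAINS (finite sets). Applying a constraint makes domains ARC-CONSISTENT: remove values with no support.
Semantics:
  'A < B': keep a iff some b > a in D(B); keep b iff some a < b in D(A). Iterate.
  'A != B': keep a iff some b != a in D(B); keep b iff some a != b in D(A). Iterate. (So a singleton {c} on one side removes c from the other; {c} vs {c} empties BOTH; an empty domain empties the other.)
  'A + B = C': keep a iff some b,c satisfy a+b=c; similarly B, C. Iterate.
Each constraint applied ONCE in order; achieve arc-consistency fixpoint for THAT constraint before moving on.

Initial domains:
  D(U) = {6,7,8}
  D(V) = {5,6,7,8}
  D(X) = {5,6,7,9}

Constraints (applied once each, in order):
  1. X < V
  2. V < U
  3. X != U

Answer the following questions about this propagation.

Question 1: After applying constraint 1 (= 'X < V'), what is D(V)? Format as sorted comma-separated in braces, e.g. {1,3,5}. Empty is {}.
Constraint 1 (X < V) on D(X)={5,6,7,9} D(V)={5,6,7,8}: X {5,6,7,9}->{5,6,7}; V {5,6,7,8}->{6,7,8}
So after constraint 1: D(V) = {6,7,8}

Answer: {6,7,8}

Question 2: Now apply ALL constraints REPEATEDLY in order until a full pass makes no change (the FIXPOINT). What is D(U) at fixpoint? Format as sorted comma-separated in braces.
pass 0 (initial): D(U)={6,7,8}
pass 1: U {6,7,8}->{7,8}; V {5,6,7,8}->{6,7}; X {5,6,7,9}->{5,6,7}
pass 2: X {5,6,7}->{5,6}
pass 3: no change
Fixpoint after 3 passes: D(U) = {7,8}

Answer: {7,8}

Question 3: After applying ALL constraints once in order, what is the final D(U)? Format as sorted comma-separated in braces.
Answer: {7,8}

Derivation:
Constraint 1 (X < V) on D(X)={5,6,7,9} D(V)={5,6,7,8}: X {5,6,7,9}->{5,6,7}; V {5,6,7,8}->{6,7,8}
Constraint 2 (V < U) on D(V)={6,7,8} D(U)={6,7,8}: V {6,7,8}->{6,7}; U {6,7,8}->{7,8}
Constraint 3 (X != U) on D(X)={5,6,7} D(U)={7,8}: no change
So after all 3 constraints: D(U) = {7,8}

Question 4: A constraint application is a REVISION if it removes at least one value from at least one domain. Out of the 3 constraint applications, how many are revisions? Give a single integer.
Answer: 2

Derivation:
Constraint 1 (X < V) on D(X)={5,6,7,9} D(V)={5,6,7,8}: X {5,6,7,9}->{5,6,7}; V {5,6,7,8}->{6,7,8} => REVISION
Constraint 2 (V < U) on D(V)={6,7,8} D(U)={6,7,8}: V {6,7,8}->{6,7}; U {6,7,8}->{7,8} => REVISION
Constraint 3 (X != U) on D(X)={5,6,7} D(U)={7,8}: no change => not a revision
Total revisions = 2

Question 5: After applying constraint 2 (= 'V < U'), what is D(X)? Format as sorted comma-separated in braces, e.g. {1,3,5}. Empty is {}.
Constraint 1 (X < V) on D(X)={5,6,7,9} D(V)={5,6,7,8}: X {5,6,7,9}->{5,6,7}; V {5,6,7,8}->{6,7,8}
Constraint 2 (V < U) on D(V)={6,7,8} D(U)={6,7,8}: V {6,7,8}->{6,7}; U {6,7,8}->{7,8}
So after constraint 2: D(X) = {5,6,7}

Answer: {5,6,7}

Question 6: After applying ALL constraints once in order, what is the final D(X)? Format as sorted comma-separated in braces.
Answer: {5,6,7}

Derivation:
Constraint 1 (X < V) on D(X)={5,6,7,9} D(V)={5,6,7,8}: X {5,6,7,9}->{5,6,7}; V {5,6,7,8}->{6,7,8}
Constraint 2 (V < U) on D(V)={6,7,8} D(U)={6,7,8}: V {6,7,8}->{6,7}; U {6,7,8}->{7,8}
Constraint 3 (X != U) on D(X)={5,6,7} D(U)={7,8}: no change
So after all 3 constraints: D(X) = {5,6,7}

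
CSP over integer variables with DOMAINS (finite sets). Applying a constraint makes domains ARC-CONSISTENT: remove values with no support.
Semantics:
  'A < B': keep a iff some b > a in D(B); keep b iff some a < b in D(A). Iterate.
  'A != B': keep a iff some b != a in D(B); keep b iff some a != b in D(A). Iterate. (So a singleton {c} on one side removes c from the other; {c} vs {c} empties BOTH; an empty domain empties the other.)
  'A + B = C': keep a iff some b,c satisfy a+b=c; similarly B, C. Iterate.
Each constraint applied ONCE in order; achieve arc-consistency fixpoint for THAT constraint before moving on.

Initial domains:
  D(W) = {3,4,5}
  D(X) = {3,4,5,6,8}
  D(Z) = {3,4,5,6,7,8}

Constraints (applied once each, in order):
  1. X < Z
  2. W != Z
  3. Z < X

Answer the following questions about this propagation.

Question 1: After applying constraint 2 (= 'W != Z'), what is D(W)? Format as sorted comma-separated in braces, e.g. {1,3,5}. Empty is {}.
Constraint 1 (X < Z) on D(X)={3,4,5,6,8} D(Z)={3,4,5,6,7,8}: X {3,4,5,6,8}->{3,4,5,6}; Z {3,4,5,6,7,8}->{4,5,6,7,8}
Constraint 2 (W != Z) on D(W)={3,4,5} D(Z)={4,5,6,7,8}: no change
So after constraint 2: D(W) = {3,4,5}

Answer: {3,4,5}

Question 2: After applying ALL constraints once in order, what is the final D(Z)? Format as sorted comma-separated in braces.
Constraint 1 (X < Z) on D(X)={3,4,5,6,8} D(Z)={3,4,5,6,7,8}: X {3,4,5,6,8}->{3,4,5,6}; Z {3,4,5,6,7,8}->{4,5,6,7,8}
Constraint 2 (W != Z) on D(W)={3,4,5} D(Z)={4,5,6,7,8}: no change
Constraint 3 (Z < X) on D(Z)={4,5,6,7,8} D(X)={3,4,5,6}: Z {4,5,6,7,8}->{4,5}; X {3,4,5,6}->{5,6}
So after all 3 constraints: D(Z) = {4,5}

Answer: {4,5}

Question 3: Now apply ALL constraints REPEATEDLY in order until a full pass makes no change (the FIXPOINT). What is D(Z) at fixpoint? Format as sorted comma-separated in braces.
pass 0 (initial): D(Z)={3,4,5,6,7,8}
pass 1: X {3,4,5,6,8}->{5,6}; Z {3,4,5,6,7,8}->{4,5}
pass 2: W {3,4,5}->{}; X {5,6}->{}; Z {4,5}->{}
pass 3: no change
Fixpoint after 3 passes: D(Z) = {}

Answer: {}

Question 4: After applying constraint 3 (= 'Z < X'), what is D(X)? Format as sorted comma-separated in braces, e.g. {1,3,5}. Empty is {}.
Constraint 1 (X < Z) on D(X)={3,4,5,6,8} D(Z)={3,4,5,6,7,8}: X {3,4,5,6,8}->{3,4,5,6}; Z {3,4,5,6,7,8}->{4,5,6,7,8}
Constraint 2 (W != Z) on D(W)={3,4,5} D(Z)={4,5,6,7,8}: no change
Constraint 3 (Z < X) on D(Z)={4,5,6,7,8} D(X)={3,4,5,6}: Z {4,5,6,7,8}->{4,5}; X {3,4,5,6}->{5,6}
So after constraint 3: D(X) = {5,6}

Answer: {5,6}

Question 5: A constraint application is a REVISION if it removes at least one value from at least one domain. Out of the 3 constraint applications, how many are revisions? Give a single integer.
Constraint 1 (X < Z) on D(X)={3,4,5,6,8} D(Z)={3,4,5,6,7,8}: X {3,4,5,6,8}->{3,4,5,6}; Z {3,4,5,6,7,8}->{4,5,6,7,8} => REVISION
Constraint 2 (W != Z) on D(W)={3,4,5} D(Z)={4,5,6,7,8}: no change => not a revision
Constraint 3 (Z < X) on D(Z)={4,5,6,7,8} D(X)={3,4,5,6}: Z {4,5,6,7,8}->{4,5}; X {3,4,5,6}->{5,6} => REVISION
Total revisions = 2

Answer: 2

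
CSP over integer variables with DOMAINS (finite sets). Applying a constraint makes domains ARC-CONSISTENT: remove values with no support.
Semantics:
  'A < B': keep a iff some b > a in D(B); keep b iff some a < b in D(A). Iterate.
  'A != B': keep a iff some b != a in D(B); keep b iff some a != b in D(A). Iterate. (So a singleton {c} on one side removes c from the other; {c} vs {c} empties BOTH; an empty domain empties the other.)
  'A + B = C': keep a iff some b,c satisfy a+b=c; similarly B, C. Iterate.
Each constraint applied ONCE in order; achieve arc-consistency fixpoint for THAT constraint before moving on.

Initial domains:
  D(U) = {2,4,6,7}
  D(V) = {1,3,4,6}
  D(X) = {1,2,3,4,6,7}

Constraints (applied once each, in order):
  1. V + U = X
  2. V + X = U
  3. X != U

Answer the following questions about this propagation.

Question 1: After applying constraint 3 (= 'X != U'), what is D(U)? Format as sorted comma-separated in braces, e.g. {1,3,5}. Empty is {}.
Constraint 1 (V + U = X) on D(V)={1,3,4,6} D(U)={2,4,6,7} D(X)={1,2,3,4,6,7}: V {1,3,4,6}->{1,3,4}; U {2,4,6,7}->{2,4,6}; X {1,2,3,4,6,7}->{3,6,7}
Constraint 2 (V + X = U) on D(V)={1,3,4} D(X)={3,6,7} D(U)={2,4,6}: V {1,3,4}->{1,3}; X {3,6,7}->{3}; U {2,4,6}->{4,6}
Constraint 3 (X != U) on D(X)={3} D(U)={4,6}: no change
So after constraint 3: D(U) = {4,6}

Answer: {4,6}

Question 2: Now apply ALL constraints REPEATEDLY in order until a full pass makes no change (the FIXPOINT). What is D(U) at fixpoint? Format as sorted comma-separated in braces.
Answer: {}

Derivation:
pass 0 (initial): D(U)={2,4,6,7}
pass 1: U {2,4,6,7}->{4,6}; V {1,3,4,6}->{1,3}; X {1,2,3,4,6,7}->{3}
pass 2: U {4,6}->{}; V {1,3}->{}; X {3}->{}
pass 3: no change
Fixpoint after 3 passes: D(U) = {}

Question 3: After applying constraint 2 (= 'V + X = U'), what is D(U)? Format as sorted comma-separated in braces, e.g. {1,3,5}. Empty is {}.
Answer: {4,6}

Derivation:
Constraint 1 (V + U = X) on D(V)={1,3,4,6} D(U)={2,4,6,7} D(X)={1,2,3,4,6,7}: V {1,3,4,6}->{1,3,4}; U {2,4,6,7}->{2,4,6}; X {1,2,3,4,6,7}->{3,6,7}
Constraint 2 (V + X = U) on D(V)={1,3,4} D(X)={3,6,7} D(U)={2,4,6}: V {1,3,4}->{1,3}; X {3,6,7}->{3}; U {2,4,6}->{4,6}
So after constraint 2: D(U) = {4,6}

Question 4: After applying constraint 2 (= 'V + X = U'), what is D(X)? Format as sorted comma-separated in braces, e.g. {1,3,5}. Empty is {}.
Answer: {3}

Derivation:
Constraint 1 (V + U = X) on D(V)={1,3,4,6} D(U)={2,4,6,7} D(X)={1,2,3,4,6,7}: V {1,3,4,6}->{1,3,4}; U {2,4,6,7}->{2,4,6}; X {1,2,3,4,6,7}->{3,6,7}
Constraint 2 (V + X = U) on D(V)={1,3,4} D(X)={3,6,7} D(U)={2,4,6}: V {1,3,4}->{1,3}; X {3,6,7}->{3}; U {2,4,6}->{4,6}
So after constraint 2: D(X) = {3}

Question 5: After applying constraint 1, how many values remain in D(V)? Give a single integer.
Answer: 3

Derivation:
Constraint 1 (V + U = X) on D(V)={1,3,4,6} D(U)={2,4,6,7} D(X)={1,2,3,4,6,7}: V {1,3,4,6}->{1,3,4}; U {2,4,6,7}->{2,4,6}; X {1,2,3,4,6,7}->{3,6,7}
So after constraint 1: D(V)={1,3,4}, size = 3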